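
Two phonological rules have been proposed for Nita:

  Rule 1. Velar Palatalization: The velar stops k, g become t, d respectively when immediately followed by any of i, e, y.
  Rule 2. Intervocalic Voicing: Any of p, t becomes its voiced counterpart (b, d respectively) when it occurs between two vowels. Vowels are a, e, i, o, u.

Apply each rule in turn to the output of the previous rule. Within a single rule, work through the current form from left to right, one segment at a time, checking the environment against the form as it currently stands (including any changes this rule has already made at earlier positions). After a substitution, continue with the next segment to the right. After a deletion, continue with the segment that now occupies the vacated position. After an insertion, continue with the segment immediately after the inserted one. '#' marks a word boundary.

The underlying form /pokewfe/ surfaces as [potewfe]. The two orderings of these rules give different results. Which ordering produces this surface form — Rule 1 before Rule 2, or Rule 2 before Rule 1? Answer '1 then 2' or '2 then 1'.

2 then 1

Order 1 then 2:
  1 Velar Palatalization: [pokewfe] → [potewfe]
  2 Intervocalic Voicing: [potewfe] → [podewfe]
  result: [podewfe]
Order 2 then 1:
  2 Intervocalic Voicing: no change — [pokewfe]
  1 Velar Palatalization: [pokewfe] → [potewfe]
  result: [potewfe]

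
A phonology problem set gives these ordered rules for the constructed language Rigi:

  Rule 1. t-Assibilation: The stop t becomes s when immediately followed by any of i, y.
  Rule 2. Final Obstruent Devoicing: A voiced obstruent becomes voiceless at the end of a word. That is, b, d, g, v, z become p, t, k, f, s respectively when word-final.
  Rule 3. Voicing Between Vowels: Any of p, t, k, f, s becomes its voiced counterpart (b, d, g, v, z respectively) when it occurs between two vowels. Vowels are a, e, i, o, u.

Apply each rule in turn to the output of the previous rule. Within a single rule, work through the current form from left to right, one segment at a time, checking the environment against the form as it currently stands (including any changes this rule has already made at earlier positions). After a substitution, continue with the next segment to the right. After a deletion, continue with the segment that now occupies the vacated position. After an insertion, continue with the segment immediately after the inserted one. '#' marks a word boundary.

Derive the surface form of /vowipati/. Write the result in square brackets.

Rule 1 t-Assibilation: [vowipati] → [vowipasi]
Rule 2 Final Obstruent Devoicing: no change — [vowipasi]
Rule 3 Voicing Between Vowels: [vowipasi] → [vowibazi]

[vowibazi]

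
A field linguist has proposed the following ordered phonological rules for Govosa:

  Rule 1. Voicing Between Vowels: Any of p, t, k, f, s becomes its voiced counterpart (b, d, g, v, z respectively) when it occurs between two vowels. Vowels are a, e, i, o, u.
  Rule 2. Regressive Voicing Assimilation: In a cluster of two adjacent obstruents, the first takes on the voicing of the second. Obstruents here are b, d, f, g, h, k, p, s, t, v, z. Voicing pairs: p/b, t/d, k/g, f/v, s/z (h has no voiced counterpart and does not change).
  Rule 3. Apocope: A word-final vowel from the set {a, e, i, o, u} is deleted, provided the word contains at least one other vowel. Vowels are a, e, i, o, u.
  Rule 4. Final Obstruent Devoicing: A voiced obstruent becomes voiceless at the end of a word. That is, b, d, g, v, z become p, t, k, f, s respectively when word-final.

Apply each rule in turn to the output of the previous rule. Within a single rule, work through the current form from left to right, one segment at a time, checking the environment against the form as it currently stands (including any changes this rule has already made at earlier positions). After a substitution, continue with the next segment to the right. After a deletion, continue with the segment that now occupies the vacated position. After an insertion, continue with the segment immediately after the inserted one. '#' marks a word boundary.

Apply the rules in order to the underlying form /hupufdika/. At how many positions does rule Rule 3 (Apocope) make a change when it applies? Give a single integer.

1

Rule 1 Voicing Between Vowels: [hupufdika] → [hubufdiga]
Rule 2 Regressive Voicing Assimilation: [hubufdiga] → [hubuvdiga]
Rule 3 Apocope: [hubuvdiga] → [hubuvdig]
Rule 4 Final Obstruent Devoicing: [hubuvdig] → [hubuvdik]
Rule Rule 3 changed 1 position(s).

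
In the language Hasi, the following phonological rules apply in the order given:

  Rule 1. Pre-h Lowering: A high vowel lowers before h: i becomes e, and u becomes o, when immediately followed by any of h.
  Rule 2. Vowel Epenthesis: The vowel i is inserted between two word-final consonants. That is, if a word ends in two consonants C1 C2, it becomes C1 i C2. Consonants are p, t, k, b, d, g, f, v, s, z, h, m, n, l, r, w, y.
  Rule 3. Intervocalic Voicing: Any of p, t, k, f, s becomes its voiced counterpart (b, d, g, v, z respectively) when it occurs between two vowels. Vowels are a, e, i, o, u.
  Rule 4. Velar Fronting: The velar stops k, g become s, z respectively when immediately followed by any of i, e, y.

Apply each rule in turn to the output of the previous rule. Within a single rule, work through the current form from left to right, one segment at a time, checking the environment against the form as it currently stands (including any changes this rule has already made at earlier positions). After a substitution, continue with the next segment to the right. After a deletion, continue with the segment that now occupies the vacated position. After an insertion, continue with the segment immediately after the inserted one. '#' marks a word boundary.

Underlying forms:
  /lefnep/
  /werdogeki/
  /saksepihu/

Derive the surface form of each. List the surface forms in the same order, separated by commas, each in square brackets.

/lefnep/:
  Rule 1 Pre-h Lowering: no change — [lefnep]
  Rule 2 Vowel Epenthesis: no change — [lefnep]
  Rule 3 Intervocalic Voicing: no change — [lefnep]
  Rule 4 Velar Fronting: no change — [lefnep]
/werdogeki/:
  Rule 1 Pre-h Lowering: no change — [werdogeki]
  Rule 2 Vowel Epenthesis: no change — [werdogeki]
  Rule 3 Intervocalic Voicing: [werdogeki] → [werdogegi]
  Rule 4 Velar Fronting: [werdogegi] → [werdozezi]
/saksepihu/:
  Rule 1 Pre-h Lowering: [saksepihu] → [saksepehu]
  Rule 2 Vowel Epenthesis: no change — [saksepehu]
  Rule 3 Intervocalic Voicing: [saksepehu] → [saksebehu]
  Rule 4 Velar Fronting: no change — [saksebehu]

[lefnep], [werdozezi], [saksebehu]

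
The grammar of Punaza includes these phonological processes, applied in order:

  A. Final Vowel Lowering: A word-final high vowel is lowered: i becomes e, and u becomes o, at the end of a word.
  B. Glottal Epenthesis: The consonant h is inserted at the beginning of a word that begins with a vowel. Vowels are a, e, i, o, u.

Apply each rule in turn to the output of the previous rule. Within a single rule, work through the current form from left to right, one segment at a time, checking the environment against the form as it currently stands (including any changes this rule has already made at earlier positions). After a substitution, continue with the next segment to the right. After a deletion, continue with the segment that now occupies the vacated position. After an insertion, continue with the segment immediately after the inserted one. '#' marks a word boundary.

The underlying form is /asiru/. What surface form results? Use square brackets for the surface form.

[hasiro]

A Final Vowel Lowering: [asiru] → [asiro]
B Glottal Epenthesis: [asiro] → [hasiro]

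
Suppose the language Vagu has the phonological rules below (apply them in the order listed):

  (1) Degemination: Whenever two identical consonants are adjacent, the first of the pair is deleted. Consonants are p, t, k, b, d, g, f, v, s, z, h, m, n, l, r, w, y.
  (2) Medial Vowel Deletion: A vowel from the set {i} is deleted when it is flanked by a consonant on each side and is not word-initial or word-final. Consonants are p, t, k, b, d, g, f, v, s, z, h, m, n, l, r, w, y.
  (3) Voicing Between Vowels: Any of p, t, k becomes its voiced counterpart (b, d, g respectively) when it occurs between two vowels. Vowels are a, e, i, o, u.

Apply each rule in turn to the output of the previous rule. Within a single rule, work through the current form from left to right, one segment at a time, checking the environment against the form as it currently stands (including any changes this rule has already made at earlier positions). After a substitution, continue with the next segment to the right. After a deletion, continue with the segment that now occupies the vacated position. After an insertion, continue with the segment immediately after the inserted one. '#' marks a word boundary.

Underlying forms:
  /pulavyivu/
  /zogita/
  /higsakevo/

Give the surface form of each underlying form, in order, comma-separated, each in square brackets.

[pulavyvu], [zogta], [hgsagevo]

/pulavyivu/:
  (1) Degemination: no change — [pulavyivu]
  (2) Medial Vowel Deletion: [pulavyivu] → [pulavyvu]
  (3) Voicing Between Vowels: no change — [pulavyvu]
/zogita/:
  (1) Degemination: no change — [zogita]
  (2) Medial Vowel Deletion: [zogita] → [zogta]
  (3) Voicing Between Vowels: no change — [zogta]
/higsakevo/:
  (1) Degemination: no change — [higsakevo]
  (2) Medial Vowel Deletion: [higsakevo] → [hgsakevo]
  (3) Voicing Between Vowels: [hgsakevo] → [hgsagevo]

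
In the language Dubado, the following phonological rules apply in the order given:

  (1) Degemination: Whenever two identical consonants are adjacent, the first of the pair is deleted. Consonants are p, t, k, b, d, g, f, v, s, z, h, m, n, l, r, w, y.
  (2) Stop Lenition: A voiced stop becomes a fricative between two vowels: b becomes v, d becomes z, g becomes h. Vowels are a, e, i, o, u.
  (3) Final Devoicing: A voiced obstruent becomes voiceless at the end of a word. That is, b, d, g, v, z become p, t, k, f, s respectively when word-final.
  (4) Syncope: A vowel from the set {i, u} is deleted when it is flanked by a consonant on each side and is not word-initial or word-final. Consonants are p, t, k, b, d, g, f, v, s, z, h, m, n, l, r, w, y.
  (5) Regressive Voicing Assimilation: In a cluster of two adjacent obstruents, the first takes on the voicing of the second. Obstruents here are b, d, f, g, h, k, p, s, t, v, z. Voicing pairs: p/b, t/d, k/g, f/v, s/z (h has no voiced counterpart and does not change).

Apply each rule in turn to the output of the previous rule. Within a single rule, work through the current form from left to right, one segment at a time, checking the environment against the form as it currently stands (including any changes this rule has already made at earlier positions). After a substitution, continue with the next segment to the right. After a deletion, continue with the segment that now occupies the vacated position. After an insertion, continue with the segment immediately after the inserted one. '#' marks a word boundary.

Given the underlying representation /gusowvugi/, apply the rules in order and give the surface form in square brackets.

[ksowfhi]

(1) Degemination: no change — [gusowvugi]
(2) Stop Lenition: [gusowvugi] → [gusowvuhi]
(3) Final Devoicing: no change — [gusowvuhi]
(4) Syncope: [gusowvuhi] → [gsowvhi]
(5) Regressive Voicing Assimilation: [gsowvhi] → [ksowfhi]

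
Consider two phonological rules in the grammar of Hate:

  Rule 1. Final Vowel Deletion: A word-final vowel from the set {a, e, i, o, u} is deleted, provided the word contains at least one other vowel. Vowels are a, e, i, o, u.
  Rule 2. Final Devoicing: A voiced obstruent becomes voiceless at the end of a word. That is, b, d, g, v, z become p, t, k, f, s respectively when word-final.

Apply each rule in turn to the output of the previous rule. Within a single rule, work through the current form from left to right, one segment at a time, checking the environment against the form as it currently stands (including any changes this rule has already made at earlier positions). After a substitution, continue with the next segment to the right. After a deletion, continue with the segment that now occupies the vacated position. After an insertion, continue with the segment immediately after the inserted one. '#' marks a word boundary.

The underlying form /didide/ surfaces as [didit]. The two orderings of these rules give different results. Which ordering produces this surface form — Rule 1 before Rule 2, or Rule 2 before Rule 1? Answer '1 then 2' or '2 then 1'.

Order 1 then 2:
  1 Final Vowel Deletion: [didide] → [didid]
  2 Final Devoicing: [didid] → [didit]
  result: [didit]
Order 2 then 1:
  2 Final Devoicing: no change — [didide]
  1 Final Vowel Deletion: [didide] → [didid]
  result: [didid]

1 then 2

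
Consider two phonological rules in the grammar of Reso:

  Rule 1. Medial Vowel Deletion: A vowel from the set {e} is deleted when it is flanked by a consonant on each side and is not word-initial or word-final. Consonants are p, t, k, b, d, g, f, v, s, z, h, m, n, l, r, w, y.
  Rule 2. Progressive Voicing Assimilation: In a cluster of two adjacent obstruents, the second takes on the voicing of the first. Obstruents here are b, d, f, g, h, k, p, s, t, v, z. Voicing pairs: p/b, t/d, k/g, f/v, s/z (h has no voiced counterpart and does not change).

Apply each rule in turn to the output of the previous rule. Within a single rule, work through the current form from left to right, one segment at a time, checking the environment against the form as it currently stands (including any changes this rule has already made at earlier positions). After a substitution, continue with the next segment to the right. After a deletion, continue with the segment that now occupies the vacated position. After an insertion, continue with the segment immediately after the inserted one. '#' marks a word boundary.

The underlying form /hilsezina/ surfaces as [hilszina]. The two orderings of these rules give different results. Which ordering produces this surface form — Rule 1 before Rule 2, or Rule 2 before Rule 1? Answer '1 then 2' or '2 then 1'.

2 then 1

Order 1 then 2:
  1 Medial Vowel Deletion: [hilsezina] → [hilszina]
  2 Progressive Voicing Assimilation: [hilszina] → [hilssina]
  result: [hilssina]
Order 2 then 1:
  2 Progressive Voicing Assimilation: no change — [hilsezina]
  1 Medial Vowel Deletion: [hilsezina] → [hilszina]
  result: [hilszina]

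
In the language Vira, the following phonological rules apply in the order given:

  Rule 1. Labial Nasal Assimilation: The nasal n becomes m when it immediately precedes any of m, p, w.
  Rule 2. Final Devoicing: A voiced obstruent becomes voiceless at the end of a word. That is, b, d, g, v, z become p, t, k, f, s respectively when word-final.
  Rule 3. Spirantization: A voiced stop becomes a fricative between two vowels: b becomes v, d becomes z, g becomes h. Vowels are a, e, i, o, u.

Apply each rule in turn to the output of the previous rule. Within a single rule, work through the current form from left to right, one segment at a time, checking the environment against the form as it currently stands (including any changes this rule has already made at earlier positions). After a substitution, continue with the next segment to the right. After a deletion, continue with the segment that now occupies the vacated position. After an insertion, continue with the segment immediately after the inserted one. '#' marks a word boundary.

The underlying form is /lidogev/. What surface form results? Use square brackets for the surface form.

Rule 1 Labial Nasal Assimilation: no change — [lidogev]
Rule 2 Final Devoicing: [lidogev] → [lidogef]
Rule 3 Spirantization: [lidogef] → [lizohef]

[lizohef]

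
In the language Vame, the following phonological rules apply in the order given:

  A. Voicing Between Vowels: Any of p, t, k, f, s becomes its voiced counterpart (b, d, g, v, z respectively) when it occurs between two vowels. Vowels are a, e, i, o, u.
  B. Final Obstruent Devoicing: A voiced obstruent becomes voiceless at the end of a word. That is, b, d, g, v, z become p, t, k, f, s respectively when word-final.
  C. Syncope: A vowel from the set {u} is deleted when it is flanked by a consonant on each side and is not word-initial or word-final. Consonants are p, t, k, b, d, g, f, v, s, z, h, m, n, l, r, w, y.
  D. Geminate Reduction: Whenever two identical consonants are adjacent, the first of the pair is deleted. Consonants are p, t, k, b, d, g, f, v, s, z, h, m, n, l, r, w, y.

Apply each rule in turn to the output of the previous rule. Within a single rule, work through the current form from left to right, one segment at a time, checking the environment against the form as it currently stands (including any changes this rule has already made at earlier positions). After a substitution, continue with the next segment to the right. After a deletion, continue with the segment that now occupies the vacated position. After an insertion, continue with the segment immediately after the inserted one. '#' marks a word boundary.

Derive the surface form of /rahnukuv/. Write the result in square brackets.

A Voicing Between Vowels: [rahnukuv] → [rahnuguv]
B Final Obstruent Devoicing: [rahnuguv] → [rahnuguf]
C Syncope: [rahnuguf] → [rahngf]
D Geminate Reduction: no change — [rahngf]

[rahngf]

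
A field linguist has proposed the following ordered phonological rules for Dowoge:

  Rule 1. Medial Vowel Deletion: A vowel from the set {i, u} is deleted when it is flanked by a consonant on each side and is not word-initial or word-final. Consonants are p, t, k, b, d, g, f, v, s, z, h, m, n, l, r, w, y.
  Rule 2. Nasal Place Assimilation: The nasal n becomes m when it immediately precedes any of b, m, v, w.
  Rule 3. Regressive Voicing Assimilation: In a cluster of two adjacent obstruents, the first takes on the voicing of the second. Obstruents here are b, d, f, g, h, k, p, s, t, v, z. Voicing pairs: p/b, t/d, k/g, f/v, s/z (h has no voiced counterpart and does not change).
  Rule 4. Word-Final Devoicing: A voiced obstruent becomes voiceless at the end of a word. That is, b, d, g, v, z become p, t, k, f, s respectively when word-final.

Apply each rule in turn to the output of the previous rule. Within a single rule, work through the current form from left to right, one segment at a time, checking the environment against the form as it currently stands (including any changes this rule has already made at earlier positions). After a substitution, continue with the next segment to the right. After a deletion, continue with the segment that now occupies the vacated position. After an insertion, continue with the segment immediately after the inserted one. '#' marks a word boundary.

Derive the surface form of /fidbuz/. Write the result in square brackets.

[vdbs]

Rule 1 Medial Vowel Deletion: [fidbuz] → [fdbz]
Rule 2 Nasal Place Assimilation: no change — [fdbz]
Rule 3 Regressive Voicing Assimilation: [fdbz] → [vdbz]
Rule 4 Word-Final Devoicing: [vdbz] → [vdbs]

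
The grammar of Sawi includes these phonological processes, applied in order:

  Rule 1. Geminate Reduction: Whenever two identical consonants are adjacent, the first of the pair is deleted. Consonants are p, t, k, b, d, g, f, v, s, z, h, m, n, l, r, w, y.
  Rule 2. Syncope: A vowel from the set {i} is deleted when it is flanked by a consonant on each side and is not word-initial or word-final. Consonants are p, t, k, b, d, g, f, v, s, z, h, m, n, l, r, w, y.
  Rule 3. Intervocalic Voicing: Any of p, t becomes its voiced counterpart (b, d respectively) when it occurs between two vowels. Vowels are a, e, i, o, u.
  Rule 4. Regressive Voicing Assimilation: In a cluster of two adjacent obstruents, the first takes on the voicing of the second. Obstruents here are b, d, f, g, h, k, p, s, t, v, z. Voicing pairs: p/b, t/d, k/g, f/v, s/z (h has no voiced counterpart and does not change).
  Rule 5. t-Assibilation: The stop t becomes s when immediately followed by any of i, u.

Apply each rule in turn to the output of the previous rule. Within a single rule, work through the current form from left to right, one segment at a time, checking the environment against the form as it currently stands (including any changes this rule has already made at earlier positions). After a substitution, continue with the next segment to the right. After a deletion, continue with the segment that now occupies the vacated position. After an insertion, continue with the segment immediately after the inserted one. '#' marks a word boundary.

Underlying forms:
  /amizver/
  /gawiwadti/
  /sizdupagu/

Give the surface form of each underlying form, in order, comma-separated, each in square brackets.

[amzver], [gawwatsi], [zzdubagu]

/amizver/:
  Rule 1 Geminate Reduction: no change — [amizver]
  Rule 2 Syncope: [amizver] → [amzver]
  Rule 3 Intervocalic Voicing: no change — [amzver]
  Rule 4 Regressive Voicing Assimilation: no change — [amzver]
  Rule 5 t-Assibilation: no change — [amzver]
/gawiwadti/:
  Rule 1 Geminate Reduction: no change — [gawiwadti]
  Rule 2 Syncope: [gawiwadti] → [gawwadti]
  Rule 3 Intervocalic Voicing: no change — [gawwadti]
  Rule 4 Regressive Voicing Assimilation: [gawwadti] → [gawwatti]
  Rule 5 t-Assibilation: [gawwatti] → [gawwatsi]
/sizdupagu/:
  Rule 1 Geminate Reduction: no change — [sizdupagu]
  Rule 2 Syncope: [sizdupagu] → [szdupagu]
  Rule 3 Intervocalic Voicing: [szdupagu] → [szdubagu]
  Rule 4 Regressive Voicing Assimilation: [szdubagu] → [zzdubagu]
  Rule 5 t-Assibilation: no change — [zzdubagu]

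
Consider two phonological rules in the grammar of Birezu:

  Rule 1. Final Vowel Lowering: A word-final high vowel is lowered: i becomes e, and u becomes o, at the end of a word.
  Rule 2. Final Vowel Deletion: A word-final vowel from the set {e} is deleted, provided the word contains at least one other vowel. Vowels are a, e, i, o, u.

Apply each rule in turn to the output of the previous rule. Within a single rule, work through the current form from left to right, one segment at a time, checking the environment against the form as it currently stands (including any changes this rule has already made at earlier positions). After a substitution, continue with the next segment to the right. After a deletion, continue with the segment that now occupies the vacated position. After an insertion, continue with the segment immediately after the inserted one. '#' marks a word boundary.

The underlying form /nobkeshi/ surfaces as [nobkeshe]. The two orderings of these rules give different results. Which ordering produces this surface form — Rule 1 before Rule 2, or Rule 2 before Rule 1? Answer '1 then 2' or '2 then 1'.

2 then 1

Order 1 then 2:
  1 Final Vowel Lowering: [nobkeshi] → [nobkeshe]
  2 Final Vowel Deletion: [nobkeshe] → [nobkesh]
  result: [nobkesh]
Order 2 then 1:
  2 Final Vowel Deletion: no change — [nobkeshi]
  1 Final Vowel Lowering: [nobkeshi] → [nobkeshe]
  result: [nobkeshe]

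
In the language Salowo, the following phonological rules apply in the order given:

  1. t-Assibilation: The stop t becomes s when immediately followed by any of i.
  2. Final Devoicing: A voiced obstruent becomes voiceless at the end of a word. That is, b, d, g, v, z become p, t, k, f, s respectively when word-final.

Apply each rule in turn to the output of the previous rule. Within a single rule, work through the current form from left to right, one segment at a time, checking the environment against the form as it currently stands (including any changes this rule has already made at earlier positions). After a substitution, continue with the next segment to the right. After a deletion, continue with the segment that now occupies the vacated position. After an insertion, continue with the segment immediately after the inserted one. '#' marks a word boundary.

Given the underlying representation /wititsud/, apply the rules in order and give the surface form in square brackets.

1 t-Assibilation: [wititsud] → [wisitsud]
2 Final Devoicing: [wisitsud] → [wisitsut]

[wisitsut]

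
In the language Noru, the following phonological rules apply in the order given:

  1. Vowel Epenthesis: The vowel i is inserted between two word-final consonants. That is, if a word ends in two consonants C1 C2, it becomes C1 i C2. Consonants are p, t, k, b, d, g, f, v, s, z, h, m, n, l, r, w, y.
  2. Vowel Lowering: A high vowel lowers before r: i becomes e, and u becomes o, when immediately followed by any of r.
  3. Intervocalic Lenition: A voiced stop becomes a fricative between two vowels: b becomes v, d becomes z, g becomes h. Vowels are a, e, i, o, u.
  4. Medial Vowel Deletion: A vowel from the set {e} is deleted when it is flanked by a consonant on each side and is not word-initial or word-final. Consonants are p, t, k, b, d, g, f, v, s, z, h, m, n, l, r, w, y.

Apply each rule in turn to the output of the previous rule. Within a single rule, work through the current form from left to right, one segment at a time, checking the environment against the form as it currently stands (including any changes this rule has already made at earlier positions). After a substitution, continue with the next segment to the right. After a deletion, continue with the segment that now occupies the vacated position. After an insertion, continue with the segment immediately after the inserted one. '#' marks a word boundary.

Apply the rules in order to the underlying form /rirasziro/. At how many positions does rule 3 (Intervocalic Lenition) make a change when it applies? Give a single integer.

1 Vowel Epenthesis: no change — [rirasziro]
2 Vowel Lowering: [rirasziro] → [reraszero]
3 Intervocalic Lenition: no change — [reraszero]
4 Medial Vowel Deletion: [reraszero] → [rraszro]
Rule 3 changed 0 position(s).

0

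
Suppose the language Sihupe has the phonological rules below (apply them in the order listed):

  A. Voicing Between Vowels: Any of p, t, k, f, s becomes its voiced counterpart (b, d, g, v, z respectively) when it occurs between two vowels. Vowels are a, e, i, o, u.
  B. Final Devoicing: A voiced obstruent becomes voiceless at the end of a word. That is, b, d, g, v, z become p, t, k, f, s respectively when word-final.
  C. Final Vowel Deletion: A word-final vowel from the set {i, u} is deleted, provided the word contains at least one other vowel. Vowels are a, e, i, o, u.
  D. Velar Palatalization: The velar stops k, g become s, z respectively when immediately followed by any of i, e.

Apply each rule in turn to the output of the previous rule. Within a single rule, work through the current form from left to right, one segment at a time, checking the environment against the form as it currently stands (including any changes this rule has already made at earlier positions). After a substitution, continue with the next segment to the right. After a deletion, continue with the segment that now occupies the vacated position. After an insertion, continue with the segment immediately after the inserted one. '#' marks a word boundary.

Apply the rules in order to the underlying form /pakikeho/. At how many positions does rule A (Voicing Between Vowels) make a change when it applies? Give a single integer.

2

A Voicing Between Vowels: [pakikeho] → [pagigeho]
B Final Devoicing: no change — [pagigeho]
C Final Vowel Deletion: no change — [pagigeho]
D Velar Palatalization: [pagigeho] → [pazizeho]
Rule A changed 2 position(s).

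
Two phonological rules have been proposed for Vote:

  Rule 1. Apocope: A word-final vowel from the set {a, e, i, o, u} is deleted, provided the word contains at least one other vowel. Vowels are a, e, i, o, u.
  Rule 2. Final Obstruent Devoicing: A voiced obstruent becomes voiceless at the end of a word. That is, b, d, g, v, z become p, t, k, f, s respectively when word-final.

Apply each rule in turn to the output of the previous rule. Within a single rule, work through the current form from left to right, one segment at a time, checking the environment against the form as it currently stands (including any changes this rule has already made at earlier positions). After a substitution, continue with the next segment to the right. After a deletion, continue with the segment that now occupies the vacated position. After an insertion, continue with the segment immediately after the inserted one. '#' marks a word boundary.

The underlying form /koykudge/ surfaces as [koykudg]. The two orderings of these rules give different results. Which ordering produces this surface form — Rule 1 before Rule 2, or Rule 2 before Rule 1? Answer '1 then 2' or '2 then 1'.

Order 1 then 2:
  1 Apocope: [koykudge] → [koykudg]
  2 Final Obstruent Devoicing: [koykudg] → [koykudk]
  result: [koykudk]
Order 2 then 1:
  2 Final Obstruent Devoicing: no change — [koykudge]
  1 Apocope: [koykudge] → [koykudg]
  result: [koykudg]

2 then 1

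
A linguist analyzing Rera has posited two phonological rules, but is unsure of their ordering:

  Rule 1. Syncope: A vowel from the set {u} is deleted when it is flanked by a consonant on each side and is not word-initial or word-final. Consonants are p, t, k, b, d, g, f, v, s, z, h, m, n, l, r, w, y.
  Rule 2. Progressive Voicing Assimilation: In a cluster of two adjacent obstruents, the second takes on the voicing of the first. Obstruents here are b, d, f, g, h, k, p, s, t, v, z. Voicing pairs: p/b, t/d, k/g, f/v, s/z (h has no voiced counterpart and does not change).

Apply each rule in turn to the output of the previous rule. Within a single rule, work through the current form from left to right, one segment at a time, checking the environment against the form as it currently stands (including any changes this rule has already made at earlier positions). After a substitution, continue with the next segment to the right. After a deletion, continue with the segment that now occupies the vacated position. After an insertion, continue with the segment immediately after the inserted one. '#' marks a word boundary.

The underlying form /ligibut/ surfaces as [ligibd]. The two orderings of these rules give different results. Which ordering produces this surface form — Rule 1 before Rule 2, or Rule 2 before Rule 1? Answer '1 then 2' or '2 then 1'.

Order 1 then 2:
  1 Syncope: [ligibut] → [ligibt]
  2 Progressive Voicing Assimilation: [ligibt] → [ligibd]
  result: [ligibd]
Order 2 then 1:
  2 Progressive Voicing Assimilation: no change — [ligibut]
  1 Syncope: [ligibut] → [ligibt]
  result: [ligibt]

1 then 2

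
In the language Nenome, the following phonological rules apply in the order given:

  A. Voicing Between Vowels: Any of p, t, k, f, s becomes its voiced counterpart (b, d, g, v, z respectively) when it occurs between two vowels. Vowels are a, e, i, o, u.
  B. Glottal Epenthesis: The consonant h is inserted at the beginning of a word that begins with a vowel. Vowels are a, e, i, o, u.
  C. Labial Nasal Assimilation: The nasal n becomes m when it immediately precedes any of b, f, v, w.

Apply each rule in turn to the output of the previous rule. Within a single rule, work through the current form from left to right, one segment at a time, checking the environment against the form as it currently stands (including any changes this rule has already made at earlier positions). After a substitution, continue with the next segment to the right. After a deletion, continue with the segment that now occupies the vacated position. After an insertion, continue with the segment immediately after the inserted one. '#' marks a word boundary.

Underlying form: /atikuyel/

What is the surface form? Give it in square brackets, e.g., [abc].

[hadiguyel]

A Voicing Between Vowels: [atikuyel] → [adiguyel]
B Glottal Epenthesis: [adiguyel] → [hadiguyel]
C Labial Nasal Assimilation: no change — [hadiguyel]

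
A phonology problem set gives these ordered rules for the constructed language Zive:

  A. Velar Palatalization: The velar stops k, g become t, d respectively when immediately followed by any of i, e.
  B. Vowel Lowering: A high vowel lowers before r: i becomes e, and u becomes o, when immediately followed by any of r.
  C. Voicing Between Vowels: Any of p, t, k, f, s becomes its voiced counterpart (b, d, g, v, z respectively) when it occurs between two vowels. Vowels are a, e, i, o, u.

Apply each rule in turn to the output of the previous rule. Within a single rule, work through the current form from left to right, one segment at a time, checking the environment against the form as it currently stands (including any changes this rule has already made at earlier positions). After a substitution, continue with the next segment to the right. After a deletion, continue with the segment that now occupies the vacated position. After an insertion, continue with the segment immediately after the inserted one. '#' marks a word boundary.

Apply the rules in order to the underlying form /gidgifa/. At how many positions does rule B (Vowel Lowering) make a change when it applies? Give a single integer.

0

A Velar Palatalization: [gidgifa] → [diddifa]
B Vowel Lowering: no change — [diddifa]
C Voicing Between Vowels: [diddifa] → [diddiva]
Rule B changed 0 position(s).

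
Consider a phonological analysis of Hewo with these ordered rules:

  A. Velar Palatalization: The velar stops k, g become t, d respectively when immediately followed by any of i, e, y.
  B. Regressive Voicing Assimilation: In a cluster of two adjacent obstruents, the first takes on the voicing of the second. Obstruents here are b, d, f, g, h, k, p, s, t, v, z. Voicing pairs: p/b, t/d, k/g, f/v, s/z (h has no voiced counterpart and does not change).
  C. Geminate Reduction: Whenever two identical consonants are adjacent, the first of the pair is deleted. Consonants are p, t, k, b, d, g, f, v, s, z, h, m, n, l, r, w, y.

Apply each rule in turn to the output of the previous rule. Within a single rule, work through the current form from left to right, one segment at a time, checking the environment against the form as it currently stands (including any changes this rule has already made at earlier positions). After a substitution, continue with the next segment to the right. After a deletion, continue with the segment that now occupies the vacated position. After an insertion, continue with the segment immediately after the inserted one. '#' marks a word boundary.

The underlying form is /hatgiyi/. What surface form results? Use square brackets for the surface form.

A Velar Palatalization: [hatgiyi] → [hatdiyi]
B Regressive Voicing Assimilation: [hatdiyi] → [haddiyi]
C Geminate Reduction: [haddiyi] → [hadiyi]

[hadiyi]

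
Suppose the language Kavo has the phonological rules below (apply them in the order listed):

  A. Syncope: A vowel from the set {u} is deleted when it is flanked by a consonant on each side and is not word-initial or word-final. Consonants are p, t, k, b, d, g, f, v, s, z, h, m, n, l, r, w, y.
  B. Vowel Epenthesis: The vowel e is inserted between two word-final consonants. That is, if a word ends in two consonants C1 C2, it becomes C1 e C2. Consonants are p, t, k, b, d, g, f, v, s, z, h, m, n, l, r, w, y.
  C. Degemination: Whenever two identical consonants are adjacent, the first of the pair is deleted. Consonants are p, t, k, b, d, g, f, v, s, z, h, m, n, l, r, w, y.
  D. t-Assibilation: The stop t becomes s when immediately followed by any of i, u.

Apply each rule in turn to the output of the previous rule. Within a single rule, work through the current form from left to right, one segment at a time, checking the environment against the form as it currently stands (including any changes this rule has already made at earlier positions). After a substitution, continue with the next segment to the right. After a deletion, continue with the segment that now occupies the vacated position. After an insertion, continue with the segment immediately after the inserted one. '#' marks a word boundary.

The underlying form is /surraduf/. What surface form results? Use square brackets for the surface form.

[sradef]

A Syncope: [surraduf] → [srradf]
B Vowel Epenthesis: [srradf] → [srradef]
C Degemination: [srradef] → [sradef]
D t-Assibilation: no change — [sradef]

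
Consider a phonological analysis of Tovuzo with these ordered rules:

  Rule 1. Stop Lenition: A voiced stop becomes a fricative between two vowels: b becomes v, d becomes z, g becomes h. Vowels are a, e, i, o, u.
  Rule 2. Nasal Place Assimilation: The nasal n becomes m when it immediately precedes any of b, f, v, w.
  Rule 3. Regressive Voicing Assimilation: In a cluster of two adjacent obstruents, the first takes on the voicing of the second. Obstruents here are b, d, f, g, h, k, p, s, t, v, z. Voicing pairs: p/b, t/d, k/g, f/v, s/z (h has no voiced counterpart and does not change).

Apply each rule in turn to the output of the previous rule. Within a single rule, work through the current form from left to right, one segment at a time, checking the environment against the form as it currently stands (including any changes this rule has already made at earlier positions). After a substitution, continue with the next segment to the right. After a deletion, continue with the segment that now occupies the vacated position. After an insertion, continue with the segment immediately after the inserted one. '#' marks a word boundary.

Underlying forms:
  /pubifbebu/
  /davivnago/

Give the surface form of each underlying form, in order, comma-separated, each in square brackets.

[puvivbevu], [davivnaho]

/pubifbebu/:
  Rule 1 Stop Lenition: [pubifbebu] → [puvifbevu]
  Rule 2 Nasal Place Assimilation: no change — [puvifbevu]
  Rule 3 Regressive Voicing Assimilation: [puvifbevu] → [puvivbevu]
/davivnago/:
  Rule 1 Stop Lenition: [davivnago] → [davivnaho]
  Rule 2 Nasal Place Assimilation: no change — [davivnaho]
  Rule 3 Regressive Voicing Assimilation: no change — [davivnaho]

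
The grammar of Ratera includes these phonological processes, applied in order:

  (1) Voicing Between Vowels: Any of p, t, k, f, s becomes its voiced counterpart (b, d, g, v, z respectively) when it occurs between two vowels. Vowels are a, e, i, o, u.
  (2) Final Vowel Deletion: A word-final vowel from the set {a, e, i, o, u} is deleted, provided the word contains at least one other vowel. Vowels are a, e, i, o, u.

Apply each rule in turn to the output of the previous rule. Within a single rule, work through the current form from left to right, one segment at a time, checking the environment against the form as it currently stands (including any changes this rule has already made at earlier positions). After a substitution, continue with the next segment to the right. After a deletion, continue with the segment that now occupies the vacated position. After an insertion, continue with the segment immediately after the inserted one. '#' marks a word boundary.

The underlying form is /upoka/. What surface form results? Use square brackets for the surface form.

(1) Voicing Between Vowels: [upoka] → [uboga]
(2) Final Vowel Deletion: [uboga] → [ubog]

[ubog]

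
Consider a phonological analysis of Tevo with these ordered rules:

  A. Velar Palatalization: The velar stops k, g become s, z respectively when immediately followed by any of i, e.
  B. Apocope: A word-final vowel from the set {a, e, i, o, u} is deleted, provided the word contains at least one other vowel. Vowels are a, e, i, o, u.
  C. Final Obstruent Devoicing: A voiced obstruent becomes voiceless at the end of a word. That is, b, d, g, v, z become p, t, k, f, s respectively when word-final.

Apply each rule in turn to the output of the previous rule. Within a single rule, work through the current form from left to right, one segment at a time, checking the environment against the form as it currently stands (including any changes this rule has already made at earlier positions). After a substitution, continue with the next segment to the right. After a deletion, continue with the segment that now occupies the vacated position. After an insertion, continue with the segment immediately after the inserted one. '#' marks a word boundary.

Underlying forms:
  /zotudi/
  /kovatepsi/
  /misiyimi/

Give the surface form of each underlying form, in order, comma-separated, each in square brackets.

/zotudi/:
  A Velar Palatalization: no change — [zotudi]
  B Apocope: [zotudi] → [zotud]
  C Final Obstruent Devoicing: [zotud] → [zotut]
/kovatepsi/:
  A Velar Palatalization: no change — [kovatepsi]
  B Apocope: [kovatepsi] → [kovateps]
  C Final Obstruent Devoicing: no change — [kovateps]
/misiyimi/:
  A Velar Palatalization: no change — [misiyimi]
  B Apocope: [misiyimi] → [misiyim]
  C Final Obstruent Devoicing: no change — [misiyim]

[zotut], [kovateps], [misiyim]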